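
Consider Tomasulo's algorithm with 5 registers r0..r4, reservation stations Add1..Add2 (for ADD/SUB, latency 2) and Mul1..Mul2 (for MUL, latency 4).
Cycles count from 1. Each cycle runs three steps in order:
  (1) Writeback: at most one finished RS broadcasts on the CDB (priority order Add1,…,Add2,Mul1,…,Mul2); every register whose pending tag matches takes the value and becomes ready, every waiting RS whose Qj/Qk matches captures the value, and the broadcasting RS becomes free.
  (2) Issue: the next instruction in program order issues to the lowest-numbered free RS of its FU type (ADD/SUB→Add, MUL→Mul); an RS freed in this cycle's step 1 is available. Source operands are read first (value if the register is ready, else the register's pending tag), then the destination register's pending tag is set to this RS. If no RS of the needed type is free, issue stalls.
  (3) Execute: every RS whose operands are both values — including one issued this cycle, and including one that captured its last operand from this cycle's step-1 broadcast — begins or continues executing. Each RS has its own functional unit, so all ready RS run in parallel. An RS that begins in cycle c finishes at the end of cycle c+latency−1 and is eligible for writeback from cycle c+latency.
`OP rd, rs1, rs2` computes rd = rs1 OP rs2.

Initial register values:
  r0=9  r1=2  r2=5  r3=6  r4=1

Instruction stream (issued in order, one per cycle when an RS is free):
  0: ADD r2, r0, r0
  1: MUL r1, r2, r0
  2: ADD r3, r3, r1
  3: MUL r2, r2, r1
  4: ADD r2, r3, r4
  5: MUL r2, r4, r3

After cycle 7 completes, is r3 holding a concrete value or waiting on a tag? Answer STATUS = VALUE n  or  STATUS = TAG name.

c1: issue ADD r2<-Add1 | r0:9,r1:2,r2:Add1,r3:6,r4:1
c2: issue MUL r1<-Mul1 | r0:9,r1:Mul1,r2:Add1,r3:6,r4:1
c3: CDB Add1=18; issue ADD r3<-Add1 | r0:9,r1:Mul1,r2:18,r3:Add1,r4:1
c4: issue MUL r2<-Mul2 | r0:9,r1:Mul1,r2:Mul2,r3:Add1,r4:1
c5: issue ADD r2<-Add2 | r0:9,r1:Mul1,r2:Add2,r3:Add1,r4:1
c6: stall | r0:9,r1:Mul1,r2:Add2,r3:Add1,r4:1
c7: CDB Mul1=162; issue MUL r2<-Mul1 | r0:9,r1:162,r2:Mul1,r3:Add1,r4:1

STATUS = TAG Add1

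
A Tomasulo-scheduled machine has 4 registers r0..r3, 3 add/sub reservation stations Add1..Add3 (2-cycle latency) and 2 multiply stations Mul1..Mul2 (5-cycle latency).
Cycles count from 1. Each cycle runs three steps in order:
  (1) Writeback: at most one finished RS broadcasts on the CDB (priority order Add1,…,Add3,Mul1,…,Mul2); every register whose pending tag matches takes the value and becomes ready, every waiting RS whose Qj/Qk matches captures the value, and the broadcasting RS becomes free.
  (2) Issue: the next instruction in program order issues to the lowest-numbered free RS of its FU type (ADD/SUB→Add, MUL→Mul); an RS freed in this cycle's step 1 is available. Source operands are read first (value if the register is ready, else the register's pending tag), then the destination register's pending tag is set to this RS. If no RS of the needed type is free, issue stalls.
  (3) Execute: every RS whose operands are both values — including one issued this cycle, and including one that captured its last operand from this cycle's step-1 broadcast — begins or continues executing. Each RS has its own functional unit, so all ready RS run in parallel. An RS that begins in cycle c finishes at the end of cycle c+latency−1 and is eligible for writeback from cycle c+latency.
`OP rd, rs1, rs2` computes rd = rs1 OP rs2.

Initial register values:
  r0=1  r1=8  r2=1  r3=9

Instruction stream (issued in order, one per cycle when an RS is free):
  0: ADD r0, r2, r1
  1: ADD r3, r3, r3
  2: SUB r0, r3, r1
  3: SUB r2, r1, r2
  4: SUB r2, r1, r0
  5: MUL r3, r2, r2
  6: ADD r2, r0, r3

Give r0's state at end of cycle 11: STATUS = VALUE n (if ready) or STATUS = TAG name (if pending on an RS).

STATUS = VALUE 10

c1: issue ADD r0<-Add1 | r0:Add1,r1:8,r2:1,r3:9
c2: issue ADD r3<-Add2 | r0:Add1,r1:8,r2:1,r3:Add2
c3: CDB Add1=9; issue SUB r0<-Add1 | r0:Add1,r1:8,r2:1,r3:Add2
c4: CDB Add2=18; issue SUB r2<-Add2 | r0:Add1,r1:8,r2:Add2,r3:18
c5: issue SUB r2<-Add3 | r0:Add1,r1:8,r2:Add3,r3:18
c6: CDB Add1=10; issue MUL r3<-Mul1 | r0:10,r1:8,r2:Add3,r3:Mul1
c7: CDB Add2=7; issue ADD r2<-Add1 | r0:10,r1:8,r2:Add1,r3:Mul1
c8: CDB Add3=-2 | r0:10,r1:8,r2:Add1,r3:Mul1
c9: - | r0:10,r1:8,r2:Add1,r3:Mul1
c10: - | r0:10,r1:8,r2:Add1,r3:Mul1
c11: - | r0:10,r1:8,r2:Add1,r3:Mul1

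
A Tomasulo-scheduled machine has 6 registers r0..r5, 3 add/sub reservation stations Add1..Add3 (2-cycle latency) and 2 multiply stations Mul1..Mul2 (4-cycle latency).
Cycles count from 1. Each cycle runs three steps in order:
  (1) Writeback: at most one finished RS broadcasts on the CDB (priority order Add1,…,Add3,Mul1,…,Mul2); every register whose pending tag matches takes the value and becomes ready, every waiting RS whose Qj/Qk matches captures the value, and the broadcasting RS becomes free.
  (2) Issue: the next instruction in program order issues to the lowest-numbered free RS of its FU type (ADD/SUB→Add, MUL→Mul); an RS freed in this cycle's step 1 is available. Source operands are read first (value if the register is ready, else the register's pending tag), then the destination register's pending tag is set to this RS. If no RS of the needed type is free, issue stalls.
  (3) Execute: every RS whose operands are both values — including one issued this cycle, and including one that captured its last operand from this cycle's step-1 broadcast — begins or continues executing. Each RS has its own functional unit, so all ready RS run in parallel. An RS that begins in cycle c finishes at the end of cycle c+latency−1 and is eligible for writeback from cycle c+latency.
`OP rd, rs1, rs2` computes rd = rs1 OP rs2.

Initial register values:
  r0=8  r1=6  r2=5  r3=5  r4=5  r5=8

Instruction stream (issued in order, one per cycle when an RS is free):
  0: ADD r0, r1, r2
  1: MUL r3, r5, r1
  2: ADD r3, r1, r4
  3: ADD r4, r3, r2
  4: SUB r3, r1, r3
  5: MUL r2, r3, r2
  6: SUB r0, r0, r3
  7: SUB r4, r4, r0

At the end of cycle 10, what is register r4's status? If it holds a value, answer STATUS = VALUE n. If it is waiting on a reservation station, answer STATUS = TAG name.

STATUS = TAG Add2

cycle 1: issue ADD r0<-Add1 // r0:Add1,r1:6,r2:5,r3:5,r4:5,r5:8
cycle 2: issue MUL r3<-Mul1 // r0:Add1,r1:6,r2:5,r3:Mul1,r4:5,r5:8
cycle 3: CDB Add1=11; issue ADD r3<-Add1 // r0:11,r1:6,r2:5,r3:Add1,r4:5,r5:8
cycle 4: issue ADD r4<-Add2 // r0:11,r1:6,r2:5,r3:Add1,r4:Add2,r5:8
cycle 5: CDB Add1=11; issue SUB r3<-Add1 // r0:11,r1:6,r2:5,r3:Add1,r4:Add2,r5:8
cycle 6: CDB Mul1=48; issue MUL r2<-Mul1 // r0:11,r1:6,r2:Mul1,r3:Add1,r4:Add2,r5:8
cycle 7: CDB Add1=-5; issue SUB r0<-Add1 // r0:Add1,r1:6,r2:Mul1,r3:-5,r4:Add2,r5:8
cycle 8: CDB Add2=16; issue SUB r4<-Add2 // r0:Add1,r1:6,r2:Mul1,r3:-5,r4:Add2,r5:8
cycle 9: CDB Add1=16 // r0:16,r1:6,r2:Mul1,r3:-5,r4:Add2,r5:8
cycle 10: - // r0:16,r1:6,r2:Mul1,r3:-5,r4:Add2,r5:8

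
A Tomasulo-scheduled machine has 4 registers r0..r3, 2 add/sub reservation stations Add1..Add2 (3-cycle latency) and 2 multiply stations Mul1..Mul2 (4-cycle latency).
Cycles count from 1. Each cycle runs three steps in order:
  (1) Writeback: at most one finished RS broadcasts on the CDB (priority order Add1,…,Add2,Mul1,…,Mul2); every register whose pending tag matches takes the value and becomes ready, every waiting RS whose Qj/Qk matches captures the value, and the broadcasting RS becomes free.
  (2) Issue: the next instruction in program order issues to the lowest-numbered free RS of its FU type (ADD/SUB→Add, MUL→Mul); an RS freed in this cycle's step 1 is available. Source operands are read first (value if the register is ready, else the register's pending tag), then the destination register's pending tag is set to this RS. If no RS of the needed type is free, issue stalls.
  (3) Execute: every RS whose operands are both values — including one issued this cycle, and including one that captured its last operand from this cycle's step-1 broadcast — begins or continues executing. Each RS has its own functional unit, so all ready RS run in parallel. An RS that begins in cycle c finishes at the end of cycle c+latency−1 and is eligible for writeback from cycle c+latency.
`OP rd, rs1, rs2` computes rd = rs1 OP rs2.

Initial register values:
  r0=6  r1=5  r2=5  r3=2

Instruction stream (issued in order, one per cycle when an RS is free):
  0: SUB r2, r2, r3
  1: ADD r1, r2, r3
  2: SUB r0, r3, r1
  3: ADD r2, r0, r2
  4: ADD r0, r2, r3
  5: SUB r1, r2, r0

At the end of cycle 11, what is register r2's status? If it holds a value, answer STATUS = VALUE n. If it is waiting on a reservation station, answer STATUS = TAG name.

cycle 1: issue SUB r2<-Add1 // r0:6,r1:5,r2:Add1,r3:2
cycle 2: issue ADD r1<-Add2 // r0:6,r1:Add2,r2:Add1,r3:2
cycle 3: stall // r0:6,r1:Add2,r2:Add1,r3:2
cycle 4: CDB Add1=3; issue SUB r0<-Add1 // r0:Add1,r1:Add2,r2:3,r3:2
cycle 5: stall // r0:Add1,r1:Add2,r2:3,r3:2
cycle 6: stall // r0:Add1,r1:Add2,r2:3,r3:2
cycle 7: CDB Add2=5; issue ADD r2<-Add2 // r0:Add1,r1:5,r2:Add2,r3:2
cycle 8: stall // r0:Add1,r1:5,r2:Add2,r3:2
cycle 9: stall // r0:Add1,r1:5,r2:Add2,r3:2
cycle 10: CDB Add1=-3; issue ADD r0<-Add1 // r0:Add1,r1:5,r2:Add2,r3:2
cycle 11: stall // r0:Add1,r1:5,r2:Add2,r3:2

STATUS = TAG Add2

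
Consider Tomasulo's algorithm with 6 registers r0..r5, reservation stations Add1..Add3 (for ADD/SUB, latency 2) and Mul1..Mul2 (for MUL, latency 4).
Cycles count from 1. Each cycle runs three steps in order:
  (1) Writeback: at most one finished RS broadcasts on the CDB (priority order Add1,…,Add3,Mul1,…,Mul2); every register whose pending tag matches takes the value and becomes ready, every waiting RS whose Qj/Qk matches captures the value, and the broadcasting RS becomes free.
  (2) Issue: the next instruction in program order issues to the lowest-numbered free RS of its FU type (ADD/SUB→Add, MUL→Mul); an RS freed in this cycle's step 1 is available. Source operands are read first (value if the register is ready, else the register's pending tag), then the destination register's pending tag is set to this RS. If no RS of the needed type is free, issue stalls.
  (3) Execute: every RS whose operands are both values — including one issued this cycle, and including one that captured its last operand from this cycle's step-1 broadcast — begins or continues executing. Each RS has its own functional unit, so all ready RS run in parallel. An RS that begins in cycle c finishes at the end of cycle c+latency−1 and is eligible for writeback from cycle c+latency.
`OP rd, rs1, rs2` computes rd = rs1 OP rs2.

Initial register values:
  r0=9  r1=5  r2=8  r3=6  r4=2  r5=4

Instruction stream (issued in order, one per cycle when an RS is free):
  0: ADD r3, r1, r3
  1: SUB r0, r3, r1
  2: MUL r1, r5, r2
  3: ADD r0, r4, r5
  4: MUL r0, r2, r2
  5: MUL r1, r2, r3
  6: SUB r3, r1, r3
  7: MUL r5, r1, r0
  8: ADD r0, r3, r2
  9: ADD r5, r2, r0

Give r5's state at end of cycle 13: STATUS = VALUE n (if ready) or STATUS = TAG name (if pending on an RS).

STATUS = TAG Add3

c1: issue ADD r3<-Add1 | r0:9,r1:5,r2:8,r3:Add1,r4:2,r5:4
c2: issue SUB r0<-Add2 | r0:Add2,r1:5,r2:8,r3:Add1,r4:2,r5:4
c3: CDB Add1=11; issue MUL r1<-Mul1 | r0:Add2,r1:Mul1,r2:8,r3:11,r4:2,r5:4
c4: issue ADD r0<-Add1 | r0:Add1,r1:Mul1,r2:8,r3:11,r4:2,r5:4
c5: CDB Add2=6; issue MUL r0<-Mul2 | r0:Mul2,r1:Mul1,r2:8,r3:11,r4:2,r5:4
c6: CDB Add1=6; stall | r0:Mul2,r1:Mul1,r2:8,r3:11,r4:2,r5:4
c7: CDB Mul1=32; issue MUL r1<-Mul1 | r0:Mul2,r1:Mul1,r2:8,r3:11,r4:2,r5:4
c8: issue SUB r3<-Add1 | r0:Mul2,r1:Mul1,r2:8,r3:Add1,r4:2,r5:4
c9: CDB Mul2=64; issue MUL r5<-Mul2 | r0:64,r1:Mul1,r2:8,r3:Add1,r4:2,r5:Mul2
c10: issue ADD r0<-Add2 | r0:Add2,r1:Mul1,r2:8,r3:Add1,r4:2,r5:Mul2
c11: CDB Mul1=88; issue ADD r5<-Add3 | r0:Add2,r1:88,r2:8,r3:Add1,r4:2,r5:Add3
c12: - | r0:Add2,r1:88,r2:8,r3:Add1,r4:2,r5:Add3
c13: CDB Add1=77 | r0:Add2,r1:88,r2:8,r3:77,r4:2,r5:Add3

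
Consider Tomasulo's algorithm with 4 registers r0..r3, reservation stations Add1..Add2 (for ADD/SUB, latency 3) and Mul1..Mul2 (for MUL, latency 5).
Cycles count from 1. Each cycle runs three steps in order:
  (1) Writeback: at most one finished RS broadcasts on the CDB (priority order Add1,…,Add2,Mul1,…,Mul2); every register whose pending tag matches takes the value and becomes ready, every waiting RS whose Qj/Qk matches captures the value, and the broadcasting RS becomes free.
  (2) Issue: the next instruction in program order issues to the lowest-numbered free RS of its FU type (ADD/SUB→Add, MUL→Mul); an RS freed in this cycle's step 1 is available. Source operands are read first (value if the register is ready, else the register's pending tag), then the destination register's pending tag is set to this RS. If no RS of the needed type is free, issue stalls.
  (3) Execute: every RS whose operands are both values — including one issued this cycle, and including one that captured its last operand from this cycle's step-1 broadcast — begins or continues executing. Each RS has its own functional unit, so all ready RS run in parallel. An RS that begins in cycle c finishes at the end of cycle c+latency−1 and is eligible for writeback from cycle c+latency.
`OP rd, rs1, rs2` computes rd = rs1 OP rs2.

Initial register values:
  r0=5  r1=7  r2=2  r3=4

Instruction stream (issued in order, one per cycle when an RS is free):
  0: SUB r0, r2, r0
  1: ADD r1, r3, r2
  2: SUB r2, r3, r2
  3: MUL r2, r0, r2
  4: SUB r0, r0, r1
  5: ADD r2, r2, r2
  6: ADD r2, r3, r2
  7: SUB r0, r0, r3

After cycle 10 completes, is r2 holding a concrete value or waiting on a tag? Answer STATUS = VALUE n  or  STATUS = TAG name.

cycle 1: issue SUB r0<-Add1 // r0:Add1,r1:7,r2:2,r3:4
cycle 2: issue ADD r1<-Add2 // r0:Add1,r1:Add2,r2:2,r3:4
cycle 3: stall // r0:Add1,r1:Add2,r2:2,r3:4
cycle 4: CDB Add1=-3; issue SUB r2<-Add1 // r0:-3,r1:Add2,r2:Add1,r3:4
cycle 5: CDB Add2=6; issue MUL r2<-Mul1 // r0:-3,r1:6,r2:Mul1,r3:4
cycle 6: issue SUB r0<-Add2 // r0:Add2,r1:6,r2:Mul1,r3:4
cycle 7: CDB Add1=2; issue ADD r2<-Add1 // r0:Add2,r1:6,r2:Add1,r3:4
cycle 8: stall // r0:Add2,r1:6,r2:Add1,r3:4
cycle 9: CDB Add2=-9; issue ADD r2<-Add2 // r0:-9,r1:6,r2:Add2,r3:4
cycle 10: stall // r0:-9,r1:6,r2:Add2,r3:4

STATUS = TAG Add2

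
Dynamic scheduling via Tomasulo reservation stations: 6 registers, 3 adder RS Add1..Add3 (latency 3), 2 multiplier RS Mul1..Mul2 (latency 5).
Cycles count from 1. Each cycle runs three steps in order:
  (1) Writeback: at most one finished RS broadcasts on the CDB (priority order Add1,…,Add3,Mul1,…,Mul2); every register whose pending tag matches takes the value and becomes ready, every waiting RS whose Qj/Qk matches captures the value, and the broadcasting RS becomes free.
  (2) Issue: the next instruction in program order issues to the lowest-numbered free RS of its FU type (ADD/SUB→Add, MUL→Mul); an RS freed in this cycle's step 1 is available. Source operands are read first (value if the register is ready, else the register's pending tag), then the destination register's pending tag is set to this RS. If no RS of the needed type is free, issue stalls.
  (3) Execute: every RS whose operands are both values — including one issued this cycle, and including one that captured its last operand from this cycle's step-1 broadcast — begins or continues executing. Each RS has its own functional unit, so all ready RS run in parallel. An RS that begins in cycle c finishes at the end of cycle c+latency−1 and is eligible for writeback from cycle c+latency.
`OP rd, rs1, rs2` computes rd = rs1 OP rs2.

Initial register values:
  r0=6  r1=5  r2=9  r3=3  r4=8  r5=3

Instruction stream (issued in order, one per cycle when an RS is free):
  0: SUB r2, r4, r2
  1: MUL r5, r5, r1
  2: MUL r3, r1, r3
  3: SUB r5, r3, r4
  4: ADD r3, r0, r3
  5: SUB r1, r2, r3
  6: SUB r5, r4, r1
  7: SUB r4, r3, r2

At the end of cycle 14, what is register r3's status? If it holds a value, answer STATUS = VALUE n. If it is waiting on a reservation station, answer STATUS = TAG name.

STATUS = VALUE 21

cycle 1: issue SUB r2<-Add1 // r0:6,r1:5,r2:Add1,r3:3,r4:8,r5:3
cycle 2: issue MUL r5<-Mul1 // r0:6,r1:5,r2:Add1,r3:3,r4:8,r5:Mul1
cycle 3: issue MUL r3<-Mul2 // r0:6,r1:5,r2:Add1,r3:Mul2,r4:8,r5:Mul1
cycle 4: CDB Add1=-1; issue SUB r5<-Add1 // r0:6,r1:5,r2:-1,r3:Mul2,r4:8,r5:Add1
cycle 5: issue ADD r3<-Add2 // r0:6,r1:5,r2:-1,r3:Add2,r4:8,r5:Add1
cycle 6: issue SUB r1<-Add3 // r0:6,r1:Add3,r2:-1,r3:Add2,r4:8,r5:Add1
cycle 7: CDB Mul1=15; stall // r0:6,r1:Add3,r2:-1,r3:Add2,r4:8,r5:Add1
cycle 8: CDB Mul2=15; stall // r0:6,r1:Add3,r2:-1,r3:Add2,r4:8,r5:Add1
cycle 9: stall // r0:6,r1:Add3,r2:-1,r3:Add2,r4:8,r5:Add1
cycle 10: stall // r0:6,r1:Add3,r2:-1,r3:Add2,r4:8,r5:Add1
cycle 11: CDB Add1=7; issue SUB r5<-Add1 // r0:6,r1:Add3,r2:-1,r3:Add2,r4:8,r5:Add1
cycle 12: CDB Add2=21; issue SUB r4<-Add2 // r0:6,r1:Add3,r2:-1,r3:21,r4:Add2,r5:Add1
cycle 13: - // r0:6,r1:Add3,r2:-1,r3:21,r4:Add2,r5:Add1
cycle 14: - // r0:6,r1:Add3,r2:-1,r3:21,r4:Add2,r5:Add1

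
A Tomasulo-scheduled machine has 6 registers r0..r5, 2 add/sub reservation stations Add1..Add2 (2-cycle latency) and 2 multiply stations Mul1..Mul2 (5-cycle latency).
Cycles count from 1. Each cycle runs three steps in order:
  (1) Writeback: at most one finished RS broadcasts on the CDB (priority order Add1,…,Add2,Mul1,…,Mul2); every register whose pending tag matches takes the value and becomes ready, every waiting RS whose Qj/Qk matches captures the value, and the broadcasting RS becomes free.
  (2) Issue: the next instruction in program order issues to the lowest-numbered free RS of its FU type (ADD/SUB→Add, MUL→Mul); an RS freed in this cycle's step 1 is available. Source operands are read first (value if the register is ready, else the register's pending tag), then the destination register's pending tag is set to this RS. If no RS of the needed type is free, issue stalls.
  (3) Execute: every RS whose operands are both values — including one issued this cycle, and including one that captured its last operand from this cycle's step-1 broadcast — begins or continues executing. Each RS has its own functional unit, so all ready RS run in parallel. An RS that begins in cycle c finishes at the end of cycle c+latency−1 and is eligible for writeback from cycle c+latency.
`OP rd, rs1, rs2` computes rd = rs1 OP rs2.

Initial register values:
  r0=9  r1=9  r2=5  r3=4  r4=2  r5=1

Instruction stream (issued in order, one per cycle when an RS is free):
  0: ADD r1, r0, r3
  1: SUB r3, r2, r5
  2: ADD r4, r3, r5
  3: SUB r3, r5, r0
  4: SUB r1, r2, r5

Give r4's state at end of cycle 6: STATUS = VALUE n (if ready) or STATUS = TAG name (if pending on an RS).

STATUS = VALUE 5

  c1: issue ADD r1<-Add1  regs: r0:9,r1:Add1,r2:5,r3:4,r4:2,r5:1
  c2: issue SUB r3<-Add2  regs: r0:9,r1:Add1,r2:5,r3:Add2,r4:2,r5:1
  c3: CDB Add1=13; issue ADD r4<-Add1  regs: r0:9,r1:13,r2:5,r3:Add2,r4:Add1,r5:1
  c4: CDB Add2=4; issue SUB r3<-Add2  regs: r0:9,r1:13,r2:5,r3:Add2,r4:Add1,r5:1
  c5: stall  regs: r0:9,r1:13,r2:5,r3:Add2,r4:Add1,r5:1
  c6: CDB Add1=5; issue SUB r1<-Add1  regs: r0:9,r1:Add1,r2:5,r3:Add2,r4:5,r5:1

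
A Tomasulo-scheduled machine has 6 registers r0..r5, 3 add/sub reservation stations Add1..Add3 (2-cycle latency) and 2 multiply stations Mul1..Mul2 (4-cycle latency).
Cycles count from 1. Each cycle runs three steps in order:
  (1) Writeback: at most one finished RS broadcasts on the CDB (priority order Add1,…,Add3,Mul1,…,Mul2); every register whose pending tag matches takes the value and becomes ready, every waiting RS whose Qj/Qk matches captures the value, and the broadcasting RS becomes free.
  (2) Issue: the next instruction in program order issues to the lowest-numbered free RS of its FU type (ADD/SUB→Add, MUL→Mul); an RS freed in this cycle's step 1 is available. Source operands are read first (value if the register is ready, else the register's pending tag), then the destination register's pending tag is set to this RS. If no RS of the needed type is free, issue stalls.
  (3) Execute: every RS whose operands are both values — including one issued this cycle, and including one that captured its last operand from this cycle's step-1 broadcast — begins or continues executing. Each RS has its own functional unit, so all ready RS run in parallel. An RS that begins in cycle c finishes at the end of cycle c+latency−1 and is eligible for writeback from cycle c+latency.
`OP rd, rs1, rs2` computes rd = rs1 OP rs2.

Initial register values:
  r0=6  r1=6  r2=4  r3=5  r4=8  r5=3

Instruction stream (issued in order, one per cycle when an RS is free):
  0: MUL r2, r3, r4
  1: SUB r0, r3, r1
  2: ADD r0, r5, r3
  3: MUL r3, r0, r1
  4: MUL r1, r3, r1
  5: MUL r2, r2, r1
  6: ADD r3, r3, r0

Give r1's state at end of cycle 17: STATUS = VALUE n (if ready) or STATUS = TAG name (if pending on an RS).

  c1: issue MUL r2<-Mul1  regs: r0:6,r1:6,r2:Mul1,r3:5,r4:8,r5:3
  c2: issue SUB r0<-Add1  regs: r0:Add1,r1:6,r2:Mul1,r3:5,r4:8,r5:3
  c3: issue ADD r0<-Add2  regs: r0:Add2,r1:6,r2:Mul1,r3:5,r4:8,r5:3
  c4: CDB Add1=-1; issue MUL r3<-Mul2  regs: r0:Add2,r1:6,r2:Mul1,r3:Mul2,r4:8,r5:3
  c5: CDB Add2=8; stall  regs: r0:8,r1:6,r2:Mul1,r3:Mul2,r4:8,r5:3
  c6: CDB Mul1=40; issue MUL r1<-Mul1  regs: r0:8,r1:Mul1,r2:40,r3:Mul2,r4:8,r5:3
  c7: stall  regs: r0:8,r1:Mul1,r2:40,r3:Mul2,r4:8,r5:3
  c8: stall  regs: r0:8,r1:Mul1,r2:40,r3:Mul2,r4:8,r5:3
  c9: CDB Mul2=48; issue MUL r2<-Mul2  regs: r0:8,r1:Mul1,r2:Mul2,r3:48,r4:8,r5:3
  c10: issue ADD r3<-Add1  regs: r0:8,r1:Mul1,r2:Mul2,r3:Add1,r4:8,r5:3
  c11: -  regs: r0:8,r1:Mul1,r2:Mul2,r3:Add1,r4:8,r5:3
  c12: CDB Add1=56  regs: r0:8,r1:Mul1,r2:Mul2,r3:56,r4:8,r5:3
  c13: CDB Mul1=288  regs: r0:8,r1:288,r2:Mul2,r3:56,r4:8,r5:3
  c14: -  regs: r0:8,r1:288,r2:Mul2,r3:56,r4:8,r5:3
  c15: -  regs: r0:8,r1:288,r2:Mul2,r3:56,r4:8,r5:3
  c16: -  regs: r0:8,r1:288,r2:Mul2,r3:56,r4:8,r5:3
  c17: CDB Mul2=11520  regs: r0:8,r1:288,r2:11520,r3:56,r4:8,r5:3

STATUS = VALUE 288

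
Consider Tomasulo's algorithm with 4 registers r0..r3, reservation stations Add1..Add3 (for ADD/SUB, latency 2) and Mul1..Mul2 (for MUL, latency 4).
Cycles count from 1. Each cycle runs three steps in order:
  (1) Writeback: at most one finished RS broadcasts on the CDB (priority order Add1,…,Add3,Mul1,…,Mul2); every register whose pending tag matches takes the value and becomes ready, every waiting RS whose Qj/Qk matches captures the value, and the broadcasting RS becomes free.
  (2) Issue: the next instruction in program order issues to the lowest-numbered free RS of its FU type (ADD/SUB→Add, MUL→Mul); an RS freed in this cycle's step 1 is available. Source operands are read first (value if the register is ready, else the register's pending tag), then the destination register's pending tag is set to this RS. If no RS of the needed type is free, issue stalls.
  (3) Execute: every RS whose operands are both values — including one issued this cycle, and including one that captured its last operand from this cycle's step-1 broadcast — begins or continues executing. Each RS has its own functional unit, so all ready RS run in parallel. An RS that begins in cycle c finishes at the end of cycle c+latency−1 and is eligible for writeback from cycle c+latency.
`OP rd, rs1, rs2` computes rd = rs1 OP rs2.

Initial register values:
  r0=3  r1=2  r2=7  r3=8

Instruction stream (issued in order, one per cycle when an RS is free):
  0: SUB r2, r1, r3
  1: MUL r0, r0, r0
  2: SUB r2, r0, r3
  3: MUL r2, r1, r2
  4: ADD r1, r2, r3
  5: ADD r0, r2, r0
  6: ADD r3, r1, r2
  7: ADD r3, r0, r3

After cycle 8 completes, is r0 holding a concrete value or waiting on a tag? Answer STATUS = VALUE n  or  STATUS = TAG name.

STATUS = TAG Add3

c1: issue SUB r2<-Add1 | r0:3,r1:2,r2:Add1,r3:8
c2: issue MUL r0<-Mul1 | r0:Mul1,r1:2,r2:Add1,r3:8
c3: CDB Add1=-6; issue SUB r2<-Add1 | r0:Mul1,r1:2,r2:Add1,r3:8
c4: issue MUL r2<-Mul2 | r0:Mul1,r1:2,r2:Mul2,r3:8
c5: issue ADD r1<-Add2 | r0:Mul1,r1:Add2,r2:Mul2,r3:8
c6: CDB Mul1=9; issue ADD r0<-Add3 | r0:Add3,r1:Add2,r2:Mul2,r3:8
c7: stall | r0:Add3,r1:Add2,r2:Mul2,r3:8
c8: CDB Add1=1; issue ADD r3<-Add1 | r0:Add3,r1:Add2,r2:Mul2,r3:Add1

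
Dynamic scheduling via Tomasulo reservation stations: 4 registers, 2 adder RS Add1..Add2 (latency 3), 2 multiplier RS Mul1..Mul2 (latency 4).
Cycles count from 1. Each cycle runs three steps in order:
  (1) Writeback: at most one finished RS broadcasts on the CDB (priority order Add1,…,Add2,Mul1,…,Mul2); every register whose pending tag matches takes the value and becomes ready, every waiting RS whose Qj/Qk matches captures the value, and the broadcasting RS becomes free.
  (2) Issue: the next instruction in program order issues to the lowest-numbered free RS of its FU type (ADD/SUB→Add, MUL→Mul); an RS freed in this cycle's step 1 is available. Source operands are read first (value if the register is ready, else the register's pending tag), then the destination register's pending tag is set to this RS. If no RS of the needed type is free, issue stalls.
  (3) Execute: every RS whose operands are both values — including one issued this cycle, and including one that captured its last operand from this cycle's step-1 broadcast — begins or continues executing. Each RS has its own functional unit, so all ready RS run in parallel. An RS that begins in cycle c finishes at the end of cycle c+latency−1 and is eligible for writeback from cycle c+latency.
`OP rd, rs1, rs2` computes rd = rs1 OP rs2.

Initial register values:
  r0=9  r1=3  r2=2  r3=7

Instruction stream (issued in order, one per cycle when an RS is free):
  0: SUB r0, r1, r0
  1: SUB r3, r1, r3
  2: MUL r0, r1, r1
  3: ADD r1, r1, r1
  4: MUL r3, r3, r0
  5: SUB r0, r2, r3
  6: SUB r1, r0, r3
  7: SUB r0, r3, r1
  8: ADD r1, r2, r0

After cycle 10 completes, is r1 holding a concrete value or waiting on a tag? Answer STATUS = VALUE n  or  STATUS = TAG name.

c1: issue SUB r0<-Add1 | r0:Add1,r1:3,r2:2,r3:7
c2: issue SUB r3<-Add2 | r0:Add1,r1:3,r2:2,r3:Add2
c3: issue MUL r0<-Mul1 | r0:Mul1,r1:3,r2:2,r3:Add2
c4: CDB Add1=-6; issue ADD r1<-Add1 | r0:Mul1,r1:Add1,r2:2,r3:Add2
c5: CDB Add2=-4; issue MUL r3<-Mul2 | r0:Mul1,r1:Add1,r2:2,r3:Mul2
c6: issue SUB r0<-Add2 | r0:Add2,r1:Add1,r2:2,r3:Mul2
c7: CDB Add1=6; issue SUB r1<-Add1 | r0:Add2,r1:Add1,r2:2,r3:Mul2
c8: CDB Mul1=9; stall | r0:Add2,r1:Add1,r2:2,r3:Mul2
c9: stall | r0:Add2,r1:Add1,r2:2,r3:Mul2
c10: stall | r0:Add2,r1:Add1,r2:2,r3:Mul2

STATUS = TAG Add1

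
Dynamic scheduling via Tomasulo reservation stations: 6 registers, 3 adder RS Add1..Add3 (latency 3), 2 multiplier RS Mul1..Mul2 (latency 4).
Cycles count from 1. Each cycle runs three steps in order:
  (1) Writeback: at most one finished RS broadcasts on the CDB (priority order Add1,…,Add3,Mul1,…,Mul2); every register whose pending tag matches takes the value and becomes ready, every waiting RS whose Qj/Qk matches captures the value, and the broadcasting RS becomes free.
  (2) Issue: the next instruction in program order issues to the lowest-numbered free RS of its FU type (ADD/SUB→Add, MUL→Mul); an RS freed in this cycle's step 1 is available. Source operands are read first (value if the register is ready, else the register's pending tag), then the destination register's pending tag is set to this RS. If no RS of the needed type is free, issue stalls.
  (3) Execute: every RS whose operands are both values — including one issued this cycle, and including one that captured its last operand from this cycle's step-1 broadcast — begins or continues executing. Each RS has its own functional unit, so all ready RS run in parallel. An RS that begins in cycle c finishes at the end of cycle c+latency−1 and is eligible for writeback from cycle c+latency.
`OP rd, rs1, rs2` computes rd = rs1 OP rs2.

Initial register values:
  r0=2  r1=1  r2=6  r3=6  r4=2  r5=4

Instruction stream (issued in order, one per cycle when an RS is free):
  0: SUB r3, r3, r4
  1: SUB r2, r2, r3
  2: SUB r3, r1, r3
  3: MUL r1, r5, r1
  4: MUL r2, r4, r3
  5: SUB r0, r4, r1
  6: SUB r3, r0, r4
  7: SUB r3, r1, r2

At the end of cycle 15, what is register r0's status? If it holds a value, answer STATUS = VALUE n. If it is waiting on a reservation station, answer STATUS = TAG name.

c1: issue SUB r3<-Add1 | r0:2,r1:1,r2:6,r3:Add1,r4:2,r5:4
c2: issue SUB r2<-Add2 | r0:2,r1:1,r2:Add2,r3:Add1,r4:2,r5:4
c3: issue SUB r3<-Add3 | r0:2,r1:1,r2:Add2,r3:Add3,r4:2,r5:4
c4: CDB Add1=4; issue MUL r1<-Mul1 | r0:2,r1:Mul1,r2:Add2,r3:Add3,r4:2,r5:4
c5: issue MUL r2<-Mul2 | r0:2,r1:Mul1,r2:Mul2,r3:Add3,r4:2,r5:4
c6: issue SUB r0<-Add1 | r0:Add1,r1:Mul1,r2:Mul2,r3:Add3,r4:2,r5:4
c7: CDB Add2=2; issue SUB r3<-Add2 | r0:Add1,r1:Mul1,r2:Mul2,r3:Add2,r4:2,r5:4
c8: CDB Add3=-3; issue SUB r3<-Add3 | r0:Add1,r1:Mul1,r2:Mul2,r3:Add3,r4:2,r5:4
c9: CDB Mul1=4 | r0:Add1,r1:4,r2:Mul2,r3:Add3,r4:2,r5:4
c10: - | r0:Add1,r1:4,r2:Mul2,r3:Add3,r4:2,r5:4
c11: - | r0:Add1,r1:4,r2:Mul2,r3:Add3,r4:2,r5:4
c12: CDB Add1=-2 | r0:-2,r1:4,r2:Mul2,r3:Add3,r4:2,r5:4
c13: CDB Mul2=-6 | r0:-2,r1:4,r2:-6,r3:Add3,r4:2,r5:4
c14: - | r0:-2,r1:4,r2:-6,r3:Add3,r4:2,r5:4
c15: CDB Add2=-4 | r0:-2,r1:4,r2:-6,r3:Add3,r4:2,r5:4

STATUS = VALUE -2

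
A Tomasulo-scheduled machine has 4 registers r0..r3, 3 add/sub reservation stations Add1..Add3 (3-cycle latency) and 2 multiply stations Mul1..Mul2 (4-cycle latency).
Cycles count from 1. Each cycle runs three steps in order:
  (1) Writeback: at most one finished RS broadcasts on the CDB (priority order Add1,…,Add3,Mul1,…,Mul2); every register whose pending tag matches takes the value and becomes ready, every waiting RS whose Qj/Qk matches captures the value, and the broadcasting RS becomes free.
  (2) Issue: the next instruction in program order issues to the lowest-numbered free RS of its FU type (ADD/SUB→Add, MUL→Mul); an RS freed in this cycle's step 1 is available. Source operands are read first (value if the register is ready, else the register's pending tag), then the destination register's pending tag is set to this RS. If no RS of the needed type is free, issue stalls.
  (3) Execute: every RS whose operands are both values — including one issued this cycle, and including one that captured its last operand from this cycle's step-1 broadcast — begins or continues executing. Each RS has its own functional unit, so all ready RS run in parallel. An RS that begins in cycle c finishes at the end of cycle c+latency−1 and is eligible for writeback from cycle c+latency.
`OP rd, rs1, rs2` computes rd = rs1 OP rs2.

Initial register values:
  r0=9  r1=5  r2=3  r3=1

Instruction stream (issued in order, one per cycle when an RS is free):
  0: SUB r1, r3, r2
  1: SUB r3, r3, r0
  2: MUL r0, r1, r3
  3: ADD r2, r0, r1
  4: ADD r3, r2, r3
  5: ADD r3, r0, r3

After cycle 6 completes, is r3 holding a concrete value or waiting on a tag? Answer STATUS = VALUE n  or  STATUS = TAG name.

STATUS = TAG Add3

cycle 1: issue SUB r1<-Add1 // r0:9,r1:Add1,r2:3,r3:1
cycle 2: issue SUB r3<-Add2 // r0:9,r1:Add1,r2:3,r3:Add2
cycle 3: issue MUL r0<-Mul1 // r0:Mul1,r1:Add1,r2:3,r3:Add2
cycle 4: CDB Add1=-2; issue ADD r2<-Add1 // r0:Mul1,r1:-2,r2:Add1,r3:Add2
cycle 5: CDB Add2=-8; issue ADD r3<-Add2 // r0:Mul1,r1:-2,r2:Add1,r3:Add2
cycle 6: issue ADD r3<-Add3 // r0:Mul1,r1:-2,r2:Add1,r3:Add3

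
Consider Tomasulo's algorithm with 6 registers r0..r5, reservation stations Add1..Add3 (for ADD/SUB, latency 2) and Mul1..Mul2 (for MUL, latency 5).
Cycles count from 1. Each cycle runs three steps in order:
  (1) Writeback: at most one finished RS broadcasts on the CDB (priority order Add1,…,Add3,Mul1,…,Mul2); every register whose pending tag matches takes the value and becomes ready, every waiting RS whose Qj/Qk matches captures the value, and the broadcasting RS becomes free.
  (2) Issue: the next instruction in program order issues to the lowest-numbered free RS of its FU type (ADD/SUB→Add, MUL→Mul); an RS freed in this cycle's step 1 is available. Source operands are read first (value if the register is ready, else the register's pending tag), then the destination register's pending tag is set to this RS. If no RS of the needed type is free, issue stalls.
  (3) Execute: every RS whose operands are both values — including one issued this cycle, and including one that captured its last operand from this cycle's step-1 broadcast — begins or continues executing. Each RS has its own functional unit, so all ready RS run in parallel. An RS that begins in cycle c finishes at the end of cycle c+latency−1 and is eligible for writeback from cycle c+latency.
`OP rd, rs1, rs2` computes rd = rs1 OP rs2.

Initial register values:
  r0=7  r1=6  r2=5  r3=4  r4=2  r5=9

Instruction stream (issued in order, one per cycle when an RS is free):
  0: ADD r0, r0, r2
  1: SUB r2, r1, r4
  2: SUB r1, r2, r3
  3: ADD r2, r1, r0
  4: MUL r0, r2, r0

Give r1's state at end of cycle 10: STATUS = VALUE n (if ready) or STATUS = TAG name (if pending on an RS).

  c1: issue ADD r0<-Add1  regs: r0:Add1,r1:6,r2:5,r3:4,r4:2,r5:9
  c2: issue SUB r2<-Add2  regs: r0:Add1,r1:6,r2:Add2,r3:4,r4:2,r5:9
  c3: CDB Add1=12; issue SUB r1<-Add1  regs: r0:12,r1:Add1,r2:Add2,r3:4,r4:2,r5:9
  c4: CDB Add2=4; issue ADD r2<-Add2  regs: r0:12,r1:Add1,r2:Add2,r3:4,r4:2,r5:9
  c5: issue MUL r0<-Mul1  regs: r0:Mul1,r1:Add1,r2:Add2,r3:4,r4:2,r5:9
  c6: CDB Add1=0  regs: r0:Mul1,r1:0,r2:Add2,r3:4,r4:2,r5:9
  c7: -  regs: r0:Mul1,r1:0,r2:Add2,r3:4,r4:2,r5:9
  c8: CDB Add2=12  regs: r0:Mul1,r1:0,r2:12,r3:4,r4:2,r5:9
  c9: -  regs: r0:Mul1,r1:0,r2:12,r3:4,r4:2,r5:9
  c10: -  regs: r0:Mul1,r1:0,r2:12,r3:4,r4:2,r5:9

STATUS = VALUE 0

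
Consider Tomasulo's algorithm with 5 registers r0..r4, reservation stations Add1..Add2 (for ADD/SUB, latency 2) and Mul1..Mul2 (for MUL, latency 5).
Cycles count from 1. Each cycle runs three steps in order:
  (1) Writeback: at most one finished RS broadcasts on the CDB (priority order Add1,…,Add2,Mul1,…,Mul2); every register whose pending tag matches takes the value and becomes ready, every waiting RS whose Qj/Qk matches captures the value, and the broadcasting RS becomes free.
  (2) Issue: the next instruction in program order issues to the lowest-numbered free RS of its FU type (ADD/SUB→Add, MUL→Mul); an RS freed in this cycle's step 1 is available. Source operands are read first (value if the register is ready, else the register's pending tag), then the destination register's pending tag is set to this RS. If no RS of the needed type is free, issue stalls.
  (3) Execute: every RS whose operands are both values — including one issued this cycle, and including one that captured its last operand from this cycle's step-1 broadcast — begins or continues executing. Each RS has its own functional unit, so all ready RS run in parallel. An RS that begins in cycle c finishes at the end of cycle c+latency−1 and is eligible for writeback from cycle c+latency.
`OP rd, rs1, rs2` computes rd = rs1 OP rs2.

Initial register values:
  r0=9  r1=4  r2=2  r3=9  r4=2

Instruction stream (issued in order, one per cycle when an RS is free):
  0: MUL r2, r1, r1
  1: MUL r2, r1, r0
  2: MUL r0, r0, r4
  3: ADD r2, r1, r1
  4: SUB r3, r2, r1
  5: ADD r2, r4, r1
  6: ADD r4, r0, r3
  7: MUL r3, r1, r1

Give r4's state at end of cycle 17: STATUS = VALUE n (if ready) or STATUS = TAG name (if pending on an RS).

STATUS = VALUE 22

c1: issue MUL r2<-Mul1 | r0:9,r1:4,r2:Mul1,r3:9,r4:2
c2: issue MUL r2<-Mul2 | r0:9,r1:4,r2:Mul2,r3:9,r4:2
c3: stall | r0:9,r1:4,r2:Mul2,r3:9,r4:2
c4: stall | r0:9,r1:4,r2:Mul2,r3:9,r4:2
c5: stall | r0:9,r1:4,r2:Mul2,r3:9,r4:2
c6: CDB Mul1=16; issue MUL r0<-Mul1 | r0:Mul1,r1:4,r2:Mul2,r3:9,r4:2
c7: CDB Mul2=36; issue ADD r2<-Add1 | r0:Mul1,r1:4,r2:Add1,r3:9,r4:2
c8: issue SUB r3<-Add2 | r0:Mul1,r1:4,r2:Add1,r3:Add2,r4:2
c9: CDB Add1=8; issue ADD r2<-Add1 | r0:Mul1,r1:4,r2:Add1,r3:Add2,r4:2
c10: stall | r0:Mul1,r1:4,r2:Add1,r3:Add2,r4:2
c11: CDB Add1=6; issue ADD r4<-Add1 | r0:Mul1,r1:4,r2:6,r3:Add2,r4:Add1
c12: CDB Add2=4; issue MUL r3<-Mul2 | r0:Mul1,r1:4,r2:6,r3:Mul2,r4:Add1
c13: CDB Mul1=18 | r0:18,r1:4,r2:6,r3:Mul2,r4:Add1
c14: - | r0:18,r1:4,r2:6,r3:Mul2,r4:Add1
c15: CDB Add1=22 | r0:18,r1:4,r2:6,r3:Mul2,r4:22
c16: - | r0:18,r1:4,r2:6,r3:Mul2,r4:22
c17: CDB Mul2=16 | r0:18,r1:4,r2:6,r3:16,r4:22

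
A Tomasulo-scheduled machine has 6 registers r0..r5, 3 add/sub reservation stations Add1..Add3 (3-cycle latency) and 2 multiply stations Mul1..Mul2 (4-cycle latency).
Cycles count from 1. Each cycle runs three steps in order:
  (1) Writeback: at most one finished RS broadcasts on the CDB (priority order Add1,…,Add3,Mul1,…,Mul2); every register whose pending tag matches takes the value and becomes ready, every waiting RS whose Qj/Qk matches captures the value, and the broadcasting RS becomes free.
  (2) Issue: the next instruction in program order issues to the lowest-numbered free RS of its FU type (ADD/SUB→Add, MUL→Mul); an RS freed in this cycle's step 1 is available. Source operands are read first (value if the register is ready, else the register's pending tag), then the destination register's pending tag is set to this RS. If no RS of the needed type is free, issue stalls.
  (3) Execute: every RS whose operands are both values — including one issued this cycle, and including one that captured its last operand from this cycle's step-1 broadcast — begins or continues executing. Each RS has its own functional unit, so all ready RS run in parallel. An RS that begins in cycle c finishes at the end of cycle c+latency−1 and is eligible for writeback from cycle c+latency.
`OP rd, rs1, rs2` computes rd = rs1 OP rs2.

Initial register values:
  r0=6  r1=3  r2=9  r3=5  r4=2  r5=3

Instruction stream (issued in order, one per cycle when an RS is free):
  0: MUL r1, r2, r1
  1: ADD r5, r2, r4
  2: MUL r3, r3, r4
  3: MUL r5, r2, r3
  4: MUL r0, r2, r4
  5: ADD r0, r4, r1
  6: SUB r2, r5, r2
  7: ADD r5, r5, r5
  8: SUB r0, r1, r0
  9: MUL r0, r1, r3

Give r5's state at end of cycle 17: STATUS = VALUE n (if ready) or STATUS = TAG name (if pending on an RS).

c1: issue MUL r1<-Mul1 | r0:6,r1:Mul1,r2:9,r3:5,r4:2,r5:3
c2: issue ADD r5<-Add1 | r0:6,r1:Mul1,r2:9,r3:5,r4:2,r5:Add1
c3: issue MUL r3<-Mul2 | r0:6,r1:Mul1,r2:9,r3:Mul2,r4:2,r5:Add1
c4: stall | r0:6,r1:Mul1,r2:9,r3:Mul2,r4:2,r5:Add1
c5: CDB Add1=11; stall | r0:6,r1:Mul1,r2:9,r3:Mul2,r4:2,r5:11
c6: CDB Mul1=27; issue MUL r5<-Mul1 | r0:6,r1:27,r2:9,r3:Mul2,r4:2,r5:Mul1
c7: CDB Mul2=10; issue MUL r0<-Mul2 | r0:Mul2,r1:27,r2:9,r3:10,r4:2,r5:Mul1
c8: issue ADD r0<-Add1 | r0:Add1,r1:27,r2:9,r3:10,r4:2,r5:Mul1
c9: issue SUB r2<-Add2 | r0:Add1,r1:27,r2:Add2,r3:10,r4:2,r5:Mul1
c10: issue ADD r5<-Add3 | r0:Add1,r1:27,r2:Add2,r3:10,r4:2,r5:Add3
c11: CDB Add1=29; issue SUB r0<-Add1 | r0:Add1,r1:27,r2:Add2,r3:10,r4:2,r5:Add3
c12: CDB Mul1=90; issue MUL r0<-Mul1 | r0:Mul1,r1:27,r2:Add2,r3:10,r4:2,r5:Add3
c13: CDB Mul2=18 | r0:Mul1,r1:27,r2:Add2,r3:10,r4:2,r5:Add3
c14: CDB Add1=-2 | r0:Mul1,r1:27,r2:Add2,r3:10,r4:2,r5:Add3
c15: CDB Add2=81 | r0:Mul1,r1:27,r2:81,r3:10,r4:2,r5:Add3
c16: CDB Add3=180 | r0:Mul1,r1:27,r2:81,r3:10,r4:2,r5:180
c17: CDB Mul1=270 | r0:270,r1:27,r2:81,r3:10,r4:2,r5:180

STATUS = VALUE 180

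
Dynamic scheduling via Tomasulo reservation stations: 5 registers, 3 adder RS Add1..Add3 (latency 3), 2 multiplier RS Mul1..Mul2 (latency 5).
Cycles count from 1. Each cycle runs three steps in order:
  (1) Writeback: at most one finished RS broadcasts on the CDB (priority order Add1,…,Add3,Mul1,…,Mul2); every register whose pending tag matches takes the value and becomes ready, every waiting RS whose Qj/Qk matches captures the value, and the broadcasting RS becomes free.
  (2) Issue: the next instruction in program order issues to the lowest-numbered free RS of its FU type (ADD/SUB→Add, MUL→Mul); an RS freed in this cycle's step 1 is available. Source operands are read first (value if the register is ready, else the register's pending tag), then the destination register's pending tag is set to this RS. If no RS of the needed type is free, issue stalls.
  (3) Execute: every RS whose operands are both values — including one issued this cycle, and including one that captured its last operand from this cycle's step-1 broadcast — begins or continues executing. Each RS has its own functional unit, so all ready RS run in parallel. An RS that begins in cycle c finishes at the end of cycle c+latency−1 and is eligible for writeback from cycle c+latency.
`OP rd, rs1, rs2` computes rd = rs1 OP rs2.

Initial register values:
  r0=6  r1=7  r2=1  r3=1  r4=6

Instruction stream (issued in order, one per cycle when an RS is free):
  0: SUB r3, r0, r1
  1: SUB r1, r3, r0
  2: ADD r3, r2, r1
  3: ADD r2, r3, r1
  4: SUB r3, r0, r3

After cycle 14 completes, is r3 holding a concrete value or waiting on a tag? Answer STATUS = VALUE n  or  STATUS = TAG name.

STATUS = VALUE 12

cycle 1: issue SUB r3<-Add1 // r0:6,r1:7,r2:1,r3:Add1,r4:6
cycle 2: issue SUB r1<-Add2 // r0:6,r1:Add2,r2:1,r3:Add1,r4:6
cycle 3: issue ADD r3<-Add3 // r0:6,r1:Add2,r2:1,r3:Add3,r4:6
cycle 4: CDB Add1=-1; issue ADD r2<-Add1 // r0:6,r1:Add2,r2:Add1,r3:Add3,r4:6
cycle 5: stall // r0:6,r1:Add2,r2:Add1,r3:Add3,r4:6
cycle 6: stall // r0:6,r1:Add2,r2:Add1,r3:Add3,r4:6
cycle 7: CDB Add2=-7; issue SUB r3<-Add2 // r0:6,r1:-7,r2:Add1,r3:Add2,r4:6
cycle 8: - // r0:6,r1:-7,r2:Add1,r3:Add2,r4:6
cycle 9: - // r0:6,r1:-7,r2:Add1,r3:Add2,r4:6
cycle 10: CDB Add3=-6 // r0:6,r1:-7,r2:Add1,r3:Add2,r4:6
cycle 11: - // r0:6,r1:-7,r2:Add1,r3:Add2,r4:6
cycle 12: - // r0:6,r1:-7,r2:Add1,r3:Add2,r4:6
cycle 13: CDB Add1=-13 // r0:6,r1:-7,r2:-13,r3:Add2,r4:6
cycle 14: CDB Add2=12 // r0:6,r1:-7,r2:-13,r3:12,r4:6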